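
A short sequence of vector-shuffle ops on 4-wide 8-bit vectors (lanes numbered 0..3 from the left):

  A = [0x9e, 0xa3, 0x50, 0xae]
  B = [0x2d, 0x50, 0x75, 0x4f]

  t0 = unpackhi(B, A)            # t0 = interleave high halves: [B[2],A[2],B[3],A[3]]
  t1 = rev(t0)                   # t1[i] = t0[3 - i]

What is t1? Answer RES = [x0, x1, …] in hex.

t0 = [0x75, 0x50, 0x4f, 0xae]
t1 = [0xae, 0x4f, 0x50, 0x75]

RES = [ 0xae  0x4f  0x50  0x75 ]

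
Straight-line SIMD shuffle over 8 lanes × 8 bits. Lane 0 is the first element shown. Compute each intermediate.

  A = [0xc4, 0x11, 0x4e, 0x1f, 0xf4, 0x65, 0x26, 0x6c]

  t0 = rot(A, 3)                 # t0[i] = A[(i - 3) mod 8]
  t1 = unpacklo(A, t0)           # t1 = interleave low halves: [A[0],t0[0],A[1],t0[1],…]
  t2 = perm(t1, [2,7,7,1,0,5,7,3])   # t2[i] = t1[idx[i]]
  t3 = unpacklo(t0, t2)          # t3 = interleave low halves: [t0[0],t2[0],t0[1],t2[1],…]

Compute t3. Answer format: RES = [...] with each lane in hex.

t0 = [0x65, 0x26, 0x6c, 0xc4, 0x11, 0x4e, 0x1f, 0xf4]
t1 = [0xc4, 0x65, 0x11, 0x26, 0x4e, 0x6c, 0x1f, 0xc4]
t2 = [0x11, 0xc4, 0xc4, 0x65, 0xc4, 0x6c, 0xc4, 0x26]
t3 = [0x65, 0x11, 0x26, 0xc4, 0x6c, 0xc4, 0xc4, 0x65]

RES = [0x65, 0x11, 0x26, 0xc4, 0x6c, 0xc4, 0xc4, 0x65]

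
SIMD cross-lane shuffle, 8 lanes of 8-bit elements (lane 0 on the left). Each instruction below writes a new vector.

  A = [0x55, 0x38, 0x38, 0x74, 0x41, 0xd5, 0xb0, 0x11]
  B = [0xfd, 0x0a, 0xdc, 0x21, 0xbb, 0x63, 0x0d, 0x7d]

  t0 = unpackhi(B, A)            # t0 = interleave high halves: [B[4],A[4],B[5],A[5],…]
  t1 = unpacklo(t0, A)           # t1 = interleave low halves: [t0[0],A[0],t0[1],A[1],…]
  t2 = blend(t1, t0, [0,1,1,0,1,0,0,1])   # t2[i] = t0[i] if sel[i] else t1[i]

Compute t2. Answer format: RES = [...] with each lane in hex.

  t0: bb 41 63 d5 0d b0 7d 11
  t1: bb 55 41 38 63 38 d5 74
  t2: bb 41 63 38 0d 38 d5 11

RES = [ 0xbb  0x41  0x63  0x38  0x0d  0x38  0xd5  0x11 ]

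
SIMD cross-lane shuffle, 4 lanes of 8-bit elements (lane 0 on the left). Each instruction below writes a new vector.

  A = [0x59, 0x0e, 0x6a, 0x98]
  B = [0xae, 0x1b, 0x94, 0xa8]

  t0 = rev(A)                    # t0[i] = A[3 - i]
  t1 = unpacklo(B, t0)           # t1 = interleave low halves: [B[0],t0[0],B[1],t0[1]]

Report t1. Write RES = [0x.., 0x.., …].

t0 = [0x98, 0x6a, 0x0e, 0x59]
t1 = [0xae, 0x98, 0x1b, 0x6a]

RES = [ 0xae  0x98  0x1b  0x6a ]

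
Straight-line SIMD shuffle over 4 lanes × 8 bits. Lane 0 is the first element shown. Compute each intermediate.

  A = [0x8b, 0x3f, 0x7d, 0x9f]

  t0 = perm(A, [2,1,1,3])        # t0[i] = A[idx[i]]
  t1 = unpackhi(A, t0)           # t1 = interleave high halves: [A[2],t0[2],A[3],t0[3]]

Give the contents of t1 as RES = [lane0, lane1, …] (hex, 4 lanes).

RES = [ 0x7d  0x3f  0x9f  0x9f ]

→ t0 |7d|3f|3f|9f|
→ t1 |7d|3f|9f|9f|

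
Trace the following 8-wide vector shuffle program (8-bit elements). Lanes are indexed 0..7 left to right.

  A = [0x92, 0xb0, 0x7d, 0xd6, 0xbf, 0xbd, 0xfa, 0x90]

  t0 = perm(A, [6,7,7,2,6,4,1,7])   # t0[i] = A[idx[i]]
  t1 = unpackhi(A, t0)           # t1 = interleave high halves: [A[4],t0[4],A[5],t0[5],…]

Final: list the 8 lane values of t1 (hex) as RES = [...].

t0 = [0xfa, 0x90, 0x90, 0x7d, 0xfa, 0xbf, 0xb0, 0x90]
t1 = [0xbf, 0xfa, 0xbd, 0xbf, 0xfa, 0xb0, 0x90, 0x90]

RES = [0xbf, 0xfa, 0xbd, 0xbf, 0xfa, 0xb0, 0x90, 0x90]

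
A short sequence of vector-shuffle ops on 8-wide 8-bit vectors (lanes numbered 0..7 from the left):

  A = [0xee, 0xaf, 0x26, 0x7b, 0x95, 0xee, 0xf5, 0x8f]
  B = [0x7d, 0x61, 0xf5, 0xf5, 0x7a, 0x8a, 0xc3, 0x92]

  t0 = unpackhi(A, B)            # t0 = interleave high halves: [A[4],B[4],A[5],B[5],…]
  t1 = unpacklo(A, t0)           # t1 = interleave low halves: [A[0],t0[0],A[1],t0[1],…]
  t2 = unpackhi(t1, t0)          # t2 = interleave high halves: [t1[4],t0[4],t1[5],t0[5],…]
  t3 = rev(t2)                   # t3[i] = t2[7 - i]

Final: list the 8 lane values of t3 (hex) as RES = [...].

RES = [0x92, 0x8a, 0x8f, 0x7b, 0xc3, 0xee, 0xf5, 0x26]

  t0: 95 7a ee 8a f5 c3 8f 92
  t1: ee 95 af 7a 26 ee 7b 8a
  t2: 26 f5 ee c3 7b 8f 8a 92
  t3: 92 8a 8f 7b c3 ee f5 26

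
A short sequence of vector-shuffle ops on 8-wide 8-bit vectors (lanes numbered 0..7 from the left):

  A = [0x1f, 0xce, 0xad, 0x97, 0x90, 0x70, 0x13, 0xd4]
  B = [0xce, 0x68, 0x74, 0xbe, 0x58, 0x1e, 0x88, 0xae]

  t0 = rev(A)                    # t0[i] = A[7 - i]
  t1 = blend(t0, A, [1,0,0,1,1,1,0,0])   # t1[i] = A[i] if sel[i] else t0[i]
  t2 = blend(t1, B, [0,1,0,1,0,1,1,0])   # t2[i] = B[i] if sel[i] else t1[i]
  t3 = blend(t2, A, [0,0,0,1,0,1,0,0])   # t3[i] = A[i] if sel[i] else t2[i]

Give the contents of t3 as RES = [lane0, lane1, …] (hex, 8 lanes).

t0 = [0xd4, 0x13, 0x70, 0x90, 0x97, 0xad, 0xce, 0x1f]
t1 = [0x1f, 0x13, 0x70, 0x97, 0x90, 0x70, 0xce, 0x1f]
t2 = [0x1f, 0x68, 0x70, 0xbe, 0x90, 0x1e, 0x88, 0x1f]
t3 = [0x1f, 0x68, 0x70, 0x97, 0x90, 0x70, 0x88, 0x1f]

RES = [0x1f, 0x68, 0x70, 0x97, 0x90, 0x70, 0x88, 0x1f]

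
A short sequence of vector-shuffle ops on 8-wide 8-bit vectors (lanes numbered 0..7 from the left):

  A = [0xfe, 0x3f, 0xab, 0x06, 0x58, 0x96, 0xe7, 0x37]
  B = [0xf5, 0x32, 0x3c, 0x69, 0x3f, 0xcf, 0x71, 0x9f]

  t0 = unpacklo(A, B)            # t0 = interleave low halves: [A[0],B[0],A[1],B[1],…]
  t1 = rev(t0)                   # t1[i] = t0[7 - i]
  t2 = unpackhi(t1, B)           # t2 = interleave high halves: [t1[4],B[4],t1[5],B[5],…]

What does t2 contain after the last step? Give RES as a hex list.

t0 = [0xfe, 0xf5, 0x3f, 0x32, 0xab, 0x3c, 0x06, 0x69]
t1 = [0x69, 0x06, 0x3c, 0xab, 0x32, 0x3f, 0xf5, 0xfe]
t2 = [0x32, 0x3f, 0x3f, 0xcf, 0xf5, 0x71, 0xfe, 0x9f]

RES = [0x32, 0x3f, 0x3f, 0xcf, 0xf5, 0x71, 0xfe, 0x9f]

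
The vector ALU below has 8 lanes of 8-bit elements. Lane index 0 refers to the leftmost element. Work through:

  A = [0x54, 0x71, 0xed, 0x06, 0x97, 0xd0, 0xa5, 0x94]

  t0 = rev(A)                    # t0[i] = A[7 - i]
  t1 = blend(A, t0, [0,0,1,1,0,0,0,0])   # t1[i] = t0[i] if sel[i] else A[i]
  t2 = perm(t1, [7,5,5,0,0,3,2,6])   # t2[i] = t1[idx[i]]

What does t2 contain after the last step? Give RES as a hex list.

RES = [ 0x94  0xd0  0xd0  0x54  0x54  0x97  0xd0  0xa5 ]

t0 = [0x94, 0xa5, 0xd0, 0x97, 0x06, 0xed, 0x71, 0x54]
t1 = [0x54, 0x71, 0xd0, 0x97, 0x97, 0xd0, 0xa5, 0x94]
t2 = [0x94, 0xd0, 0xd0, 0x54, 0x54, 0x97, 0xd0, 0xa5]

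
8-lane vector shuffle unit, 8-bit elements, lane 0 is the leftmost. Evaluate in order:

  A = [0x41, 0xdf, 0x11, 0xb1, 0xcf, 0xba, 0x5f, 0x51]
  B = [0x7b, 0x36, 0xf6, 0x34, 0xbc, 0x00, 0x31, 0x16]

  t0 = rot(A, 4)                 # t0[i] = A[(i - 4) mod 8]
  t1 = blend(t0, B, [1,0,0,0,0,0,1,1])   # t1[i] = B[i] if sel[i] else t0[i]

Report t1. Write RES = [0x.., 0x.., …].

  t0: cf ba 5f 51 41 df 11 b1
  t1: 7b ba 5f 51 41 df 31 16

RES = [ 0x7b  0xba  0x5f  0x51  0x41  0xdf  0x31  0x16 ]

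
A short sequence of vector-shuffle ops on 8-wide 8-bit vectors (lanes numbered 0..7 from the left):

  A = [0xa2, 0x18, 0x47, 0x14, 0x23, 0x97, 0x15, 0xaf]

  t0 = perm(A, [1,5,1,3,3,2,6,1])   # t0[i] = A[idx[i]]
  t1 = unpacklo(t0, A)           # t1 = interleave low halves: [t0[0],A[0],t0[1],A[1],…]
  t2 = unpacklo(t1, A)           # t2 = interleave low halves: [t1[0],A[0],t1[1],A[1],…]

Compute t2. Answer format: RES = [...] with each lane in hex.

t0 = [0x18, 0x97, 0x18, 0x14, 0x14, 0x47, 0x15, 0x18]
t1 = [0x18, 0xa2, 0x97, 0x18, 0x18, 0x47, 0x14, 0x14]
t2 = [0x18, 0xa2, 0xa2, 0x18, 0x97, 0x47, 0x18, 0x14]

RES = [ 0x18  0xa2  0xa2  0x18  0x97  0x47  0x18  0x14 ]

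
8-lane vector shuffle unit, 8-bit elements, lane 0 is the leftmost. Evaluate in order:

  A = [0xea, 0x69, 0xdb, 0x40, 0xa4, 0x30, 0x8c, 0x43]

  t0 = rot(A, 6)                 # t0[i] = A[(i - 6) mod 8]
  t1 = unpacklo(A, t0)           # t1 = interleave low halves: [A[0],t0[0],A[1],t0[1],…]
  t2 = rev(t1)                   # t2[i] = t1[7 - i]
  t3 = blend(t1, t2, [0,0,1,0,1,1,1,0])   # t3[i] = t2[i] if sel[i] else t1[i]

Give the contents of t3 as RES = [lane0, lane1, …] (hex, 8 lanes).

RES = [0xea, 0xdb, 0xa4, 0x40, 0x40, 0x69, 0xdb, 0x30]

→ t0 |db|40|a4|30|8c|43|ea|69|
→ t1 |ea|db|69|40|db|a4|40|30|
→ t2 |30|40|a4|db|40|69|db|ea|
→ t3 |ea|db|a4|40|40|69|db|30|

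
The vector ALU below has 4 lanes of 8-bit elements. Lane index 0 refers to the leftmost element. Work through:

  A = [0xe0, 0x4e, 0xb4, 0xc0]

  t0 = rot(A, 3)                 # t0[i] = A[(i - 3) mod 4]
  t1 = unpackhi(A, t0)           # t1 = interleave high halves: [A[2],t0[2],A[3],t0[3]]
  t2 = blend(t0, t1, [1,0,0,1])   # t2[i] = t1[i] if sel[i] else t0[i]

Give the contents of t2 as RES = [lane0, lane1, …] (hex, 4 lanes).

RES = [0xb4, 0xb4, 0xc0, 0xe0]

→ t0 |4e|b4|c0|e0|
→ t1 |b4|c0|c0|e0|
→ t2 |b4|b4|c0|e0|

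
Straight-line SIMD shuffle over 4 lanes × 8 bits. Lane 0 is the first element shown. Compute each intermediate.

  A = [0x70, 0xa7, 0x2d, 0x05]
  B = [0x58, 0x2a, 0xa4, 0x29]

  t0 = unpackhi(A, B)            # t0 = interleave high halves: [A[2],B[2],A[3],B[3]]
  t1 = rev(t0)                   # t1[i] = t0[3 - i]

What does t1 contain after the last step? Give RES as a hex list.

t0 = [0x2d, 0xa4, 0x05, 0x29]
t1 = [0x29, 0x05, 0xa4, 0x2d]

RES = [0x29, 0x05, 0xa4, 0x2d]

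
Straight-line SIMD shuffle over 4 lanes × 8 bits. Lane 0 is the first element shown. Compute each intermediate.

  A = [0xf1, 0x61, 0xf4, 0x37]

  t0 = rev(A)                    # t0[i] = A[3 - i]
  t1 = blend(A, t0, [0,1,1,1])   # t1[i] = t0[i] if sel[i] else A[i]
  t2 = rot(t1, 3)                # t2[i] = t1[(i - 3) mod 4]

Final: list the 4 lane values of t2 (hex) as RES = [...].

→ t0 |37|f4|61|f1|
→ t1 |f1|f4|61|f1|
→ t2 |f4|61|f1|f1|

RES = [ 0xf4  0x61  0xf1  0xf1 ]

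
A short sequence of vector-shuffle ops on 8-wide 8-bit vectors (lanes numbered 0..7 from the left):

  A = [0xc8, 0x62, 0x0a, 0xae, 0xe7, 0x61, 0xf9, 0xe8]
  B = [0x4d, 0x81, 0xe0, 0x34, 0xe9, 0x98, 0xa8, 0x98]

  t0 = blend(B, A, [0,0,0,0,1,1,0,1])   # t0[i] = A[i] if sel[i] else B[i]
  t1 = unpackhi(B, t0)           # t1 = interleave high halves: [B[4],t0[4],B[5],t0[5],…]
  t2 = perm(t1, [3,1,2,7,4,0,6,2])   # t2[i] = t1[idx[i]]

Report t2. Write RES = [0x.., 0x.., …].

RES = [ 0x61  0xe7  0x98  0xe8  0xa8  0xe9  0x98  0x98 ]

  t0: 4d 81 e0 34 e7 61 a8 e8
  t1: e9 e7 98 61 a8 a8 98 e8
  t2: 61 e7 98 e8 a8 e9 98 98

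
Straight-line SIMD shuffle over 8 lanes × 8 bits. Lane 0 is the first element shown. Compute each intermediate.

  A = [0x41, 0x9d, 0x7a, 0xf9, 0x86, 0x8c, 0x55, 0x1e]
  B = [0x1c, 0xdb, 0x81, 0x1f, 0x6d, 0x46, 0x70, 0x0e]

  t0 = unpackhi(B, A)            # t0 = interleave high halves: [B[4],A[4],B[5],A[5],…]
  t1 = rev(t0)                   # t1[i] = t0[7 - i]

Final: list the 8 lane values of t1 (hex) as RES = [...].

RES = [ 0x1e  0x0e  0x55  0x70  0x8c  0x46  0x86  0x6d ]

→ t0 |6d|86|46|8c|70|55|0e|1e|
→ t1 |1e|0e|55|70|8c|46|86|6d|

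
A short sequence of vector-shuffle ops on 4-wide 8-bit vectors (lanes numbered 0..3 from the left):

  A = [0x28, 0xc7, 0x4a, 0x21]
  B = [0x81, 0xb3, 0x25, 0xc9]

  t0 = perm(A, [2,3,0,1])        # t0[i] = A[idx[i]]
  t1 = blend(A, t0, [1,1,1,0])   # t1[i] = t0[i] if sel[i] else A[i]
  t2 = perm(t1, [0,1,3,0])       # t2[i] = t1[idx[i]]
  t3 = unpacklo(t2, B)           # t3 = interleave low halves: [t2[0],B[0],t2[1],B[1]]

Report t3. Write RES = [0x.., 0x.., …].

t0 = [0x4a, 0x21, 0x28, 0xc7]
t1 = [0x4a, 0x21, 0x28, 0x21]
t2 = [0x4a, 0x21, 0x21, 0x4a]
t3 = [0x4a, 0x81, 0x21, 0xb3]

RES = [0x4a, 0x81, 0x21, 0xb3]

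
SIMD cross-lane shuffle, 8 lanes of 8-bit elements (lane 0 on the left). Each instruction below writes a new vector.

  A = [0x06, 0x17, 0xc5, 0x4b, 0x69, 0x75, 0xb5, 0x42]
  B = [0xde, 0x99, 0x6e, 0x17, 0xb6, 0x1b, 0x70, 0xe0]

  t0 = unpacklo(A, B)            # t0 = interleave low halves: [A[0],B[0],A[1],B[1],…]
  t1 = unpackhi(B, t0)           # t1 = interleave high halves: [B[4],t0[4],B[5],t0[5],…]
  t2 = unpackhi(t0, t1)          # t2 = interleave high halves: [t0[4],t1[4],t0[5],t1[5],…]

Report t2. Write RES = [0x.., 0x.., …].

RES = [0xc5, 0x70, 0x6e, 0x4b, 0x4b, 0xe0, 0x17, 0x17]

→ t0 |06|de|17|99|c5|6e|4b|17|
→ t1 |b6|c5|1b|6e|70|4b|e0|17|
→ t2 |c5|70|6e|4b|4b|e0|17|17|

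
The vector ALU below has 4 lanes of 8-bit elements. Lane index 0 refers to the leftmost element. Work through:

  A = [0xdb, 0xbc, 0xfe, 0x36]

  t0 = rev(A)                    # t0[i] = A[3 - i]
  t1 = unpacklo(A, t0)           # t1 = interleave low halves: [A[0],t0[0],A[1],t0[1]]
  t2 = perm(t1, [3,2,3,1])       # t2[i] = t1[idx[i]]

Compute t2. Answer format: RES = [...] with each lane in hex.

RES = [0xfe, 0xbc, 0xfe, 0x36]

  t0: 36 fe bc db
  t1: db 36 bc fe
  t2: fe bc fe 36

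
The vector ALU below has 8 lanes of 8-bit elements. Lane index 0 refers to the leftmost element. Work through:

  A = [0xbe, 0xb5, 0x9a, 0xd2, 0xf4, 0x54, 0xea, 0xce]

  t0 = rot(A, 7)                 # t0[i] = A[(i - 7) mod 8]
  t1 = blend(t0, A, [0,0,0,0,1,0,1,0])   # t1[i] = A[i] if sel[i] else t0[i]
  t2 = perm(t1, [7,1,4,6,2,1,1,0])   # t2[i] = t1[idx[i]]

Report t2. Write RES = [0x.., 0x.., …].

RES = [ 0xbe  0x9a  0xf4  0xea  0xd2  0x9a  0x9a  0xb5 ]

t0 = [0xb5, 0x9a, 0xd2, 0xf4, 0x54, 0xea, 0xce, 0xbe]
t1 = [0xb5, 0x9a, 0xd2, 0xf4, 0xf4, 0xea, 0xea, 0xbe]
t2 = [0xbe, 0x9a, 0xf4, 0xea, 0xd2, 0x9a, 0x9a, 0xb5]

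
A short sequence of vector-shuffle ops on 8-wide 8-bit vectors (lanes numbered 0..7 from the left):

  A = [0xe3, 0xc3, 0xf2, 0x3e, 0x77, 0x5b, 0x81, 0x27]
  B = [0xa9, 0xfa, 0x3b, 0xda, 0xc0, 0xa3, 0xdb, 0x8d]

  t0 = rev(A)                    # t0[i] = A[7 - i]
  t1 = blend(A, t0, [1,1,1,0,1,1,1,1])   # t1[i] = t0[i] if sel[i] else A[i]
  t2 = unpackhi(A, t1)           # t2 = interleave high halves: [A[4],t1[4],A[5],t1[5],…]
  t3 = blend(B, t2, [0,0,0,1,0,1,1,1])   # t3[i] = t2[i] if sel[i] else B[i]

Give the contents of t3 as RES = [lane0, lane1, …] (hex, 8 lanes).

RES = [ 0xa9  0xfa  0x3b  0xf2  0xc0  0xc3  0x27  0xe3 ]

→ t0 |27|81|5b|77|3e|f2|c3|e3|
→ t1 |27|81|5b|3e|3e|f2|c3|e3|
→ t2 |77|3e|5b|f2|81|c3|27|e3|
→ t3 |a9|fa|3b|f2|c0|c3|27|e3|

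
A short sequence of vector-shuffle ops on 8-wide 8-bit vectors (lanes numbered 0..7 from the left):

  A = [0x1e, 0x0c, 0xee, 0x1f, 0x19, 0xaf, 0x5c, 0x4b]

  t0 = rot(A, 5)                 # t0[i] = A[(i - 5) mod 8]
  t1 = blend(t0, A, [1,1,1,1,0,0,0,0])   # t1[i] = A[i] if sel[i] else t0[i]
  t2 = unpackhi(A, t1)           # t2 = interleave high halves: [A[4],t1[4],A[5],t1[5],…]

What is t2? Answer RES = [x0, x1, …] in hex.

  t0: 1f 19 af 5c 4b 1e 0c ee
  t1: 1e 0c ee 1f 4b 1e 0c ee
  t2: 19 4b af 1e 5c 0c 4b ee

RES = [0x19, 0x4b, 0xaf, 0x1e, 0x5c, 0x0c, 0x4b, 0xee]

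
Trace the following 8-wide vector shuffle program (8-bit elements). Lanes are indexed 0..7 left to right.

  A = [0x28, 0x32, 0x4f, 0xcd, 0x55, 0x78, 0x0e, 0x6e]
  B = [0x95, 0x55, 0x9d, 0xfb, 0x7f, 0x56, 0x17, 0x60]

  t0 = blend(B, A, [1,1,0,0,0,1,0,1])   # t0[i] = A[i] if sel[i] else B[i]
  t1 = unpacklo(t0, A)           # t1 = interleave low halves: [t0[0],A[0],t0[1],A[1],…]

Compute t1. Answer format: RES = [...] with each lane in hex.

t0 = [0x28, 0x32, 0x9d, 0xfb, 0x7f, 0x78, 0x17, 0x6e]
t1 = [0x28, 0x28, 0x32, 0x32, 0x9d, 0x4f, 0xfb, 0xcd]

RES = [0x28, 0x28, 0x32, 0x32, 0x9d, 0x4f, 0xfb, 0xcd]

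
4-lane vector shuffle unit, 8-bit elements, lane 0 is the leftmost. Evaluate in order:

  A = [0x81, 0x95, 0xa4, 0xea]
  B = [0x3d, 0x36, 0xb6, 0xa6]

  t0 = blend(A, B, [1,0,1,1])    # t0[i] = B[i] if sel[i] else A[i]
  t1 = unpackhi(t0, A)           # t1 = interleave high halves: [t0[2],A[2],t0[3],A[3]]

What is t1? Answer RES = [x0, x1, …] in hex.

→ t0 |3d|95|b6|a6|
→ t1 |b6|a4|a6|ea|

RES = [ 0xb6  0xa4  0xa6  0xea ]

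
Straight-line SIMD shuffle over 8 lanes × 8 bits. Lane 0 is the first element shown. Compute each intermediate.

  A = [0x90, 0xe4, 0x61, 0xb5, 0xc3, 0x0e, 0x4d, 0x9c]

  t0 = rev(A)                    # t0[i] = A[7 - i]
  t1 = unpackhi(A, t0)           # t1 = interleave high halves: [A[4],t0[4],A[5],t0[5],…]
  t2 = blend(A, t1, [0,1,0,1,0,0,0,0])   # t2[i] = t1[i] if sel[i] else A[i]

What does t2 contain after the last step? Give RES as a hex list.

RES = [ 0x90  0xb5  0x61  0x61  0xc3  0x0e  0x4d  0x9c ]

t0 = [0x9c, 0x4d, 0x0e, 0xc3, 0xb5, 0x61, 0xe4, 0x90]
t1 = [0xc3, 0xb5, 0x0e, 0x61, 0x4d, 0xe4, 0x9c, 0x90]
t2 = [0x90, 0xb5, 0x61, 0x61, 0xc3, 0x0e, 0x4d, 0x9c]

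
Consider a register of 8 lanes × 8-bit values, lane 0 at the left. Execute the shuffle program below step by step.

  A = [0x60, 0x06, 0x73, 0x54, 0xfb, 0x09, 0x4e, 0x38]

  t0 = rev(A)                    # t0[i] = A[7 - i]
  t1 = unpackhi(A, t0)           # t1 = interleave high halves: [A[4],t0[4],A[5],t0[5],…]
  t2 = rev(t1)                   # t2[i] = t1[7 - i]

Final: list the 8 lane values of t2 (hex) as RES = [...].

  t0: 38 4e 09 fb 54 73 06 60
  t1: fb 54 09 73 4e 06 38 60
  t2: 60 38 06 4e 73 09 54 fb

RES = [ 0x60  0x38  0x06  0x4e  0x73  0x09  0x54  0xfb ]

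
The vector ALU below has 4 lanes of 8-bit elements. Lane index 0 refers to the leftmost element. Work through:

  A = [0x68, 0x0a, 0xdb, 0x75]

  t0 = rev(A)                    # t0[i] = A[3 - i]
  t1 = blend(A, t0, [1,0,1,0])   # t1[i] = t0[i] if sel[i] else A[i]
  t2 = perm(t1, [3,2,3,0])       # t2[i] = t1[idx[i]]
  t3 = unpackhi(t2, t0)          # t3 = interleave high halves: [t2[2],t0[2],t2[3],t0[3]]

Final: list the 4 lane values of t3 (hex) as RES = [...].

t0 = [0x75, 0xdb, 0x0a, 0x68]
t1 = [0x75, 0x0a, 0x0a, 0x75]
t2 = [0x75, 0x0a, 0x75, 0x75]
t3 = [0x75, 0x0a, 0x75, 0x68]

RES = [0x75, 0x0a, 0x75, 0x68]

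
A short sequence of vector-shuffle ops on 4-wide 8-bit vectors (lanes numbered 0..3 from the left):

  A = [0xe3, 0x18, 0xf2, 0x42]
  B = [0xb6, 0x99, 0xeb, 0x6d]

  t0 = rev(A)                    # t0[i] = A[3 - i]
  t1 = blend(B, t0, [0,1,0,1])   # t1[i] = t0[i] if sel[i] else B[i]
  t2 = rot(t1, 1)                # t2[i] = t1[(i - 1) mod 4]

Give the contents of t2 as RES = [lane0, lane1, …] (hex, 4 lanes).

  t0: 42 f2 18 e3
  t1: b6 f2 eb e3
  t2: e3 b6 f2 eb

RES = [0xe3, 0xb6, 0xf2, 0xeb]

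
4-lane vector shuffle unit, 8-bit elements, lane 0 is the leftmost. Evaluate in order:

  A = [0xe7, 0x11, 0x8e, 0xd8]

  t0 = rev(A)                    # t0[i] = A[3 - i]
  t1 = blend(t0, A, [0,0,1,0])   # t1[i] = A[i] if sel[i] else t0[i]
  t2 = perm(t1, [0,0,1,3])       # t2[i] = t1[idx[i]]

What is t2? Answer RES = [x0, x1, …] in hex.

RES = [ 0xd8  0xd8  0x8e  0xe7 ]

→ t0 |d8|8e|11|e7|
→ t1 |d8|8e|8e|e7|
→ t2 |d8|d8|8e|e7|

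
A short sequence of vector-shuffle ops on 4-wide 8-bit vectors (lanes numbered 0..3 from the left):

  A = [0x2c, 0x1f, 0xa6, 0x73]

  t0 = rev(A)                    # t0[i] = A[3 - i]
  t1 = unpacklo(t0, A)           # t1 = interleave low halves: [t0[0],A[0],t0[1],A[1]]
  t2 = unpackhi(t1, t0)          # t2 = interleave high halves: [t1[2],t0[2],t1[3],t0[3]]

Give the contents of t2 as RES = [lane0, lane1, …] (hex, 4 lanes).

t0 = [0x73, 0xa6, 0x1f, 0x2c]
t1 = [0x73, 0x2c, 0xa6, 0x1f]
t2 = [0xa6, 0x1f, 0x1f, 0x2c]

RES = [0xa6, 0x1f, 0x1f, 0x2c]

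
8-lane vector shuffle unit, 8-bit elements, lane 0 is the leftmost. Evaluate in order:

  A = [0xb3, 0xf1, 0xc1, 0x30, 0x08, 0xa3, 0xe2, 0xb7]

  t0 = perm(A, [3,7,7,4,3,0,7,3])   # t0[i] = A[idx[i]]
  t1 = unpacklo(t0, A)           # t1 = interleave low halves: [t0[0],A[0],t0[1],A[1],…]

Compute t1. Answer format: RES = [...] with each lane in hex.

→ t0 |30|b7|b7|08|30|b3|b7|30|
→ t1 |30|b3|b7|f1|b7|c1|08|30|

RES = [0x30, 0xb3, 0xb7, 0xf1, 0xb7, 0xc1, 0x08, 0x30]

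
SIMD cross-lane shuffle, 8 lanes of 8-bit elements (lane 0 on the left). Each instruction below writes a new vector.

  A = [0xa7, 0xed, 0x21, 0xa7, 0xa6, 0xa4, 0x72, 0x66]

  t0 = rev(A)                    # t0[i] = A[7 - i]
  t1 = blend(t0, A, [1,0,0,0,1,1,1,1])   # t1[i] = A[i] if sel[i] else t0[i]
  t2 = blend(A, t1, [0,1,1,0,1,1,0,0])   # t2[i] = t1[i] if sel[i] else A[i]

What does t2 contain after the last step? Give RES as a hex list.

t0 = [0x66, 0x72, 0xa4, 0xa6, 0xa7, 0x21, 0xed, 0xa7]
t1 = [0xa7, 0x72, 0xa4, 0xa6, 0xa6, 0xa4, 0x72, 0x66]
t2 = [0xa7, 0x72, 0xa4, 0xa7, 0xa6, 0xa4, 0x72, 0x66]

RES = [0xa7, 0x72, 0xa4, 0xa7, 0xa6, 0xa4, 0x72, 0x66]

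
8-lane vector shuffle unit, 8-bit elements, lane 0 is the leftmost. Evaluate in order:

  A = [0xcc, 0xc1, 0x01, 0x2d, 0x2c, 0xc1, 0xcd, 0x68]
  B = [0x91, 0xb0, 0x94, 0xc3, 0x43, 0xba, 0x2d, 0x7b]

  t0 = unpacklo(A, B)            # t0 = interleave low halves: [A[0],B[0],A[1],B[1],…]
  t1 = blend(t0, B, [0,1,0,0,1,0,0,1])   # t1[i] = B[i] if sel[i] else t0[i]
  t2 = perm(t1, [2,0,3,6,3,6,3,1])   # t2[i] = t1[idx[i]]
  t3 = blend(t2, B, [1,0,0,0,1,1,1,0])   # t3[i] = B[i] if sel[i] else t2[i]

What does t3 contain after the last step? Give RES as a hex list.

RES = [0x91, 0xcc, 0xb0, 0x2d, 0x43, 0xba, 0x2d, 0xb0]

t0 = [0xcc, 0x91, 0xc1, 0xb0, 0x01, 0x94, 0x2d, 0xc3]
t1 = [0xcc, 0xb0, 0xc1, 0xb0, 0x43, 0x94, 0x2d, 0x7b]
t2 = [0xc1, 0xcc, 0xb0, 0x2d, 0xb0, 0x2d, 0xb0, 0xb0]
t3 = [0x91, 0xcc, 0xb0, 0x2d, 0x43, 0xba, 0x2d, 0xb0]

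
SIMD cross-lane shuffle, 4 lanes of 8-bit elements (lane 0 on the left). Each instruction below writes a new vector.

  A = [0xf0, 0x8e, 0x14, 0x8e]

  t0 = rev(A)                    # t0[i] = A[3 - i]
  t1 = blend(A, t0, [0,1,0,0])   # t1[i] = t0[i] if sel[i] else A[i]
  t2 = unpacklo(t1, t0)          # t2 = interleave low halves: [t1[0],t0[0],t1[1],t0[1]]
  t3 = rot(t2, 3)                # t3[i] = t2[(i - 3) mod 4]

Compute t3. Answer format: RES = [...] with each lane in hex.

→ t0 |8e|14|8e|f0|
→ t1 |f0|14|14|8e|
→ t2 |f0|8e|14|14|
→ t3 |8e|14|14|f0|

RES = [ 0x8e  0x14  0x14  0xf0 ]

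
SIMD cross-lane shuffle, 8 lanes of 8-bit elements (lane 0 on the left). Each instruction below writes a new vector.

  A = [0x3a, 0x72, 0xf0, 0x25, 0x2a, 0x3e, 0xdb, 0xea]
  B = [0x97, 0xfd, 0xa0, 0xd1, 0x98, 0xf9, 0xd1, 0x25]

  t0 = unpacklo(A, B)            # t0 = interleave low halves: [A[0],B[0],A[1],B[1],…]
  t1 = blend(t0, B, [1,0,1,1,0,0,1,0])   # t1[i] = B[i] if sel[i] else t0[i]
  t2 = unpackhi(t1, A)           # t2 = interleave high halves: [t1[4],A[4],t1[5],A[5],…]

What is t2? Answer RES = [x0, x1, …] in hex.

RES = [ 0xf0  0x2a  0xa0  0x3e  0xd1  0xdb  0xd1  0xea ]

  t0: 3a 97 72 fd f0 a0 25 d1
  t1: 97 97 a0 d1 f0 a0 d1 d1
  t2: f0 2a a0 3e d1 db d1 ea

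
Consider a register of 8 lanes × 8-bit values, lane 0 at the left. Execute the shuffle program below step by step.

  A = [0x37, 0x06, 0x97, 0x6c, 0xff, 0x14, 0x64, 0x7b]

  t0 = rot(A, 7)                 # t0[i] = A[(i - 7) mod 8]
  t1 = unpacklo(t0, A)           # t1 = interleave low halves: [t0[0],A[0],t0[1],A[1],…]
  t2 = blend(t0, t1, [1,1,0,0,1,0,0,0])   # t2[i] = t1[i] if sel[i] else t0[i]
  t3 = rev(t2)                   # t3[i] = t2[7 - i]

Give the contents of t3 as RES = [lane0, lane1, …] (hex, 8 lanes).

RES = [0x37, 0x7b, 0x64, 0x6c, 0xff, 0x6c, 0x37, 0x06]

  t0: 06 97 6c ff 14 64 7b 37
  t1: 06 37 97 06 6c 97 ff 6c
  t2: 06 37 6c ff 6c 64 7b 37
  t3: 37 7b 64 6c ff 6c 37 06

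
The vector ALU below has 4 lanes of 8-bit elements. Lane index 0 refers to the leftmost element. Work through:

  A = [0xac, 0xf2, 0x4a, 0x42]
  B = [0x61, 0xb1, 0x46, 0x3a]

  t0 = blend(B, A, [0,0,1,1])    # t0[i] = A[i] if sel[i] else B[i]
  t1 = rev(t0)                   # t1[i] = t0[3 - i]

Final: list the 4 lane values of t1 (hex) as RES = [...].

  t0: 61 b1 4a 42
  t1: 42 4a b1 61

RES = [0x42, 0x4a, 0xb1, 0x61]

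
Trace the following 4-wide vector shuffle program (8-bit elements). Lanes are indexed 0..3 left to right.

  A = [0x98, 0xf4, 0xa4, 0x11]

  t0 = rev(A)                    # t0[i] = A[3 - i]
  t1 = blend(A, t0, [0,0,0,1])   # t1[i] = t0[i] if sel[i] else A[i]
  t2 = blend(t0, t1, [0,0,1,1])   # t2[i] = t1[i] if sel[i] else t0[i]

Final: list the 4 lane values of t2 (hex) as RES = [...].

RES = [ 0x11  0xa4  0xa4  0x98 ]

t0 = [0x11, 0xa4, 0xf4, 0x98]
t1 = [0x98, 0xf4, 0xa4, 0x98]
t2 = [0x11, 0xa4, 0xa4, 0x98]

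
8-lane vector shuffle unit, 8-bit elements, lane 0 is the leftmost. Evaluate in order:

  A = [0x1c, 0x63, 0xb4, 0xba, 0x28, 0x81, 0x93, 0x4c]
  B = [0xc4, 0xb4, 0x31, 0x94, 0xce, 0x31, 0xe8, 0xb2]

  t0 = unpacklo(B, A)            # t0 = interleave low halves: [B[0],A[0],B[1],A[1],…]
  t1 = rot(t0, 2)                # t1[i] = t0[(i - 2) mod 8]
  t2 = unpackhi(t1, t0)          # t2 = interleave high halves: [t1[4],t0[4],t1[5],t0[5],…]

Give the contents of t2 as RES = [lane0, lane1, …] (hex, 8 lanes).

  t0: c4 1c b4 63 31 b4 94 ba
  t1: 94 ba c4 1c b4 63 31 b4
  t2: b4 31 63 b4 31 94 b4 ba

RES = [ 0xb4  0x31  0x63  0xb4  0x31  0x94  0xb4  0xba ]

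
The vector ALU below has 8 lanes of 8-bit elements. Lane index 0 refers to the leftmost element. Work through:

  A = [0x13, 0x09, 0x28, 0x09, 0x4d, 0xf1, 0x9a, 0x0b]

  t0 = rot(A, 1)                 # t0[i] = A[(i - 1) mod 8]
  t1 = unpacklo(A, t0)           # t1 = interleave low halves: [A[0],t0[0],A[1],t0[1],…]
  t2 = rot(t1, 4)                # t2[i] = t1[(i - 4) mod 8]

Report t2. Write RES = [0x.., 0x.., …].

RES = [0x28, 0x09, 0x09, 0x28, 0x13, 0x0b, 0x09, 0x13]

→ t0 |0b|13|09|28|09|4d|f1|9a|
→ t1 |13|0b|09|13|28|09|09|28|
→ t2 |28|09|09|28|13|0b|09|13|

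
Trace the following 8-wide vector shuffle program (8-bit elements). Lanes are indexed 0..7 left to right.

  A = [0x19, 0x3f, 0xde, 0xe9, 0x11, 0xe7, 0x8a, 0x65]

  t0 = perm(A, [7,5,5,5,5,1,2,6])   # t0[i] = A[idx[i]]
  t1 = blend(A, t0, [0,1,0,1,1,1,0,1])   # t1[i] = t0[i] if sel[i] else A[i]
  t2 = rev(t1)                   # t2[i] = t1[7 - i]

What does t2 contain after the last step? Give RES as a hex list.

t0 = [0x65, 0xe7, 0xe7, 0xe7, 0xe7, 0x3f, 0xde, 0x8a]
t1 = [0x19, 0xe7, 0xde, 0xe7, 0xe7, 0x3f, 0x8a, 0x8a]
t2 = [0x8a, 0x8a, 0x3f, 0xe7, 0xe7, 0xde, 0xe7, 0x19]

RES = [0x8a, 0x8a, 0x3f, 0xe7, 0xe7, 0xde, 0xe7, 0x19]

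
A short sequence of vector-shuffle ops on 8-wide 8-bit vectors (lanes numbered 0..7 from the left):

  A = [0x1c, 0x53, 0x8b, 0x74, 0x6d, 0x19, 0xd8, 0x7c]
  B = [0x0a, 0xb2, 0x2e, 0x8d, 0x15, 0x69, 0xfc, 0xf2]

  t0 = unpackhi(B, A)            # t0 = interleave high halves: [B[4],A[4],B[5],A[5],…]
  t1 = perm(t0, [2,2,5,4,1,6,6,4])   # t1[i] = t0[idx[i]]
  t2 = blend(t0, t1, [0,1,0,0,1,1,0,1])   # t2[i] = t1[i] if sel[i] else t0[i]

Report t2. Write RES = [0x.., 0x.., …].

t0 = [0x15, 0x6d, 0x69, 0x19, 0xfc, 0xd8, 0xf2, 0x7c]
t1 = [0x69, 0x69, 0xd8, 0xfc, 0x6d, 0xf2, 0xf2, 0xfc]
t2 = [0x15, 0x69, 0x69, 0x19, 0x6d, 0xf2, 0xf2, 0xfc]

RES = [0x15, 0x69, 0x69, 0x19, 0x6d, 0xf2, 0xf2, 0xfc]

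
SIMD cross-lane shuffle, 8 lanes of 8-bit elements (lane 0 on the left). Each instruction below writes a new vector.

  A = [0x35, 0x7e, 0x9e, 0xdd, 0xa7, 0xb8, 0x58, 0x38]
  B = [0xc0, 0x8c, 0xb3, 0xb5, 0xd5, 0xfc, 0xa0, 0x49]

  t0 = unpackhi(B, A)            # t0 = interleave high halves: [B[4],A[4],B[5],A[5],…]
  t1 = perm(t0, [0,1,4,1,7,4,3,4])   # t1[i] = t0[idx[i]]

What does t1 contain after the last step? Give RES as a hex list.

t0 = [0xd5, 0xa7, 0xfc, 0xb8, 0xa0, 0x58, 0x49, 0x38]
t1 = [0xd5, 0xa7, 0xa0, 0xa7, 0x38, 0xa0, 0xb8, 0xa0]

RES = [0xd5, 0xa7, 0xa0, 0xa7, 0x38, 0xa0, 0xb8, 0xa0]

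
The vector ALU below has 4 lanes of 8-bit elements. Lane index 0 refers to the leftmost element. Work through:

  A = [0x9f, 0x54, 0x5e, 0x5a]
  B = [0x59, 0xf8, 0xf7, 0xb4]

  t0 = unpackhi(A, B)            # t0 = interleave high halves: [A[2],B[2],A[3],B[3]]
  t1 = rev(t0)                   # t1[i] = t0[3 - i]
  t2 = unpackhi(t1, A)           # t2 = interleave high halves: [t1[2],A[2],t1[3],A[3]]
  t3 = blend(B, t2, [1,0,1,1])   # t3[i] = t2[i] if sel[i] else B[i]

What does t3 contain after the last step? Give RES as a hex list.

RES = [ 0xf7  0xf8  0x5e  0x5a ]

t0 = [0x5e, 0xf7, 0x5a, 0xb4]
t1 = [0xb4, 0x5a, 0xf7, 0x5e]
t2 = [0xf7, 0x5e, 0x5e, 0x5a]
t3 = [0xf7, 0xf8, 0x5e, 0x5a]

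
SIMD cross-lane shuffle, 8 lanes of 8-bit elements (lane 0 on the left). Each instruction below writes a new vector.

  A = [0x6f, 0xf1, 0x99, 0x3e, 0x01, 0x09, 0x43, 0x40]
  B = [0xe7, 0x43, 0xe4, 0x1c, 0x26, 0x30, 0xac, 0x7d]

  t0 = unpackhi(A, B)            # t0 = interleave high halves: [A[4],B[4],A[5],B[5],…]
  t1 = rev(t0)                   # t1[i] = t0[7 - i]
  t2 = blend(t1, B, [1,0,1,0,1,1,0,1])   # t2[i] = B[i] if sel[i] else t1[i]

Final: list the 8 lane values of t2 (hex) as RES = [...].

RES = [0xe7, 0x40, 0xe4, 0x43, 0x26, 0x30, 0x26, 0x7d]

→ t0 |01|26|09|30|43|ac|40|7d|
→ t1 |7d|40|ac|43|30|09|26|01|
→ t2 |e7|40|e4|43|26|30|26|7d|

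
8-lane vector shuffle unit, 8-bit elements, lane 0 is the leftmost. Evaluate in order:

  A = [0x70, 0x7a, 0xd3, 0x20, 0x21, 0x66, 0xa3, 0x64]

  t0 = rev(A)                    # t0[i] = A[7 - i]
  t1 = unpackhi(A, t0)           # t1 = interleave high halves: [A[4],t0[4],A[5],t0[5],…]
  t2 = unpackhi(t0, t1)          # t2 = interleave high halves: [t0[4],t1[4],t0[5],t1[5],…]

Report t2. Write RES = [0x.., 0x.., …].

RES = [0x20, 0xa3, 0xd3, 0x7a, 0x7a, 0x64, 0x70, 0x70]

→ t0 |64|a3|66|21|20|d3|7a|70|
→ t1 |21|20|66|d3|a3|7a|64|70|
→ t2 |20|a3|d3|7a|7a|64|70|70|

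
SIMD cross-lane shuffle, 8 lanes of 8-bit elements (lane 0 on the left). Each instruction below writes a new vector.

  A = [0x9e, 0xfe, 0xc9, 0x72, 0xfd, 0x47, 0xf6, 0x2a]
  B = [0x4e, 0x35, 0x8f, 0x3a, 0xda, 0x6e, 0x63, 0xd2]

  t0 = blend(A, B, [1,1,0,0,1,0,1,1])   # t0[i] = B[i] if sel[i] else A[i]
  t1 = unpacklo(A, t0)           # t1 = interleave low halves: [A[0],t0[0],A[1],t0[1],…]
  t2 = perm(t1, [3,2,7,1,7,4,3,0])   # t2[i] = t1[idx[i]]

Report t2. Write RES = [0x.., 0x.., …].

RES = [0x35, 0xfe, 0x72, 0x4e, 0x72, 0xc9, 0x35, 0x9e]

t0 = [0x4e, 0x35, 0xc9, 0x72, 0xda, 0x47, 0x63, 0xd2]
t1 = [0x9e, 0x4e, 0xfe, 0x35, 0xc9, 0xc9, 0x72, 0x72]
t2 = [0x35, 0xfe, 0x72, 0x4e, 0x72, 0xc9, 0x35, 0x9e]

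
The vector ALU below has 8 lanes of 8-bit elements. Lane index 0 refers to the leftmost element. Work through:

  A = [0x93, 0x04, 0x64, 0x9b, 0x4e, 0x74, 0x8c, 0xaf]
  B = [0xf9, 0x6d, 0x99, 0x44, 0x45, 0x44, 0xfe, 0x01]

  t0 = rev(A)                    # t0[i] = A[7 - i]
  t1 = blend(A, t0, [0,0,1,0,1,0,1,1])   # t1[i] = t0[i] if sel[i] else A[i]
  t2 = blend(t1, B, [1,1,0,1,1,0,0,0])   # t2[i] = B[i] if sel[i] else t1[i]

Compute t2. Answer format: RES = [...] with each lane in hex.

t0 = [0xaf, 0x8c, 0x74, 0x4e, 0x9b, 0x64, 0x04, 0x93]
t1 = [0x93, 0x04, 0x74, 0x9b, 0x9b, 0x74, 0x04, 0x93]
t2 = [0xf9, 0x6d, 0x74, 0x44, 0x45, 0x74, 0x04, 0x93]

RES = [0xf9, 0x6d, 0x74, 0x44, 0x45, 0x74, 0x04, 0x93]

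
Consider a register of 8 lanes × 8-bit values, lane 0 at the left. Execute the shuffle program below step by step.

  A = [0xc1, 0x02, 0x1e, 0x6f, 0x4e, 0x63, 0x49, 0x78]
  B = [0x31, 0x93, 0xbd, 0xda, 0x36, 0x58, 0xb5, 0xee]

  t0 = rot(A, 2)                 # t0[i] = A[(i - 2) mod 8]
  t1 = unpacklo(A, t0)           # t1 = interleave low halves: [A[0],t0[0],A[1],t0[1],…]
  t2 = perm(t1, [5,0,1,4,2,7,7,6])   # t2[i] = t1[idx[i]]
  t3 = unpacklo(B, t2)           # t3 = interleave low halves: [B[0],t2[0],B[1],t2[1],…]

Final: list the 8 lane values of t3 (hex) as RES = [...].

RES = [0x31, 0xc1, 0x93, 0xc1, 0xbd, 0x49, 0xda, 0x1e]

→ t0 |49|78|c1|02|1e|6f|4e|63|
→ t1 |c1|49|02|78|1e|c1|6f|02|
→ t2 |c1|c1|49|1e|02|02|02|6f|
→ t3 |31|c1|93|c1|bd|49|da|1e|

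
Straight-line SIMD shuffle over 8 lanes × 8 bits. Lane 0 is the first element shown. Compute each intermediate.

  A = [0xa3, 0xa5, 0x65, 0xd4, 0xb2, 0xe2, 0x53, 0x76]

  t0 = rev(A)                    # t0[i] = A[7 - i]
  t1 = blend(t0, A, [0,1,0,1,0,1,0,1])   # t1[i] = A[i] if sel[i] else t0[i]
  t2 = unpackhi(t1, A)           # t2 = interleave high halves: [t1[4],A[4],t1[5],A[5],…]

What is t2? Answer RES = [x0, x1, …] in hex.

  t0: 76 53 e2 b2 d4 65 a5 a3
  t1: 76 a5 e2 d4 d4 e2 a5 76
  t2: d4 b2 e2 e2 a5 53 76 76

RES = [ 0xd4  0xb2  0xe2  0xe2  0xa5  0x53  0x76  0x76 ]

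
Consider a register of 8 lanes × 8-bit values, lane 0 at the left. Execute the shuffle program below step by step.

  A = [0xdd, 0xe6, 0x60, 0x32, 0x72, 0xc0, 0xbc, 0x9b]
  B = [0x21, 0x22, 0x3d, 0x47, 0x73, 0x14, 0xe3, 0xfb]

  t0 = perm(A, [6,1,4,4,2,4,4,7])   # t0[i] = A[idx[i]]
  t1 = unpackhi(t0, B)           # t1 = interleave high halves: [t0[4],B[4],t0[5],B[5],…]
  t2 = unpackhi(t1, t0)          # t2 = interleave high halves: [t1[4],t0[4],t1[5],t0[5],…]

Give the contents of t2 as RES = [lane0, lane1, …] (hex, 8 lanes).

RES = [ 0x72  0x60  0xe3  0x72  0x9b  0x72  0xfb  0x9b ]

  t0: bc e6 72 72 60 72 72 9b
  t1: 60 73 72 14 72 e3 9b fb
  t2: 72 60 e3 72 9b 72 fb 9b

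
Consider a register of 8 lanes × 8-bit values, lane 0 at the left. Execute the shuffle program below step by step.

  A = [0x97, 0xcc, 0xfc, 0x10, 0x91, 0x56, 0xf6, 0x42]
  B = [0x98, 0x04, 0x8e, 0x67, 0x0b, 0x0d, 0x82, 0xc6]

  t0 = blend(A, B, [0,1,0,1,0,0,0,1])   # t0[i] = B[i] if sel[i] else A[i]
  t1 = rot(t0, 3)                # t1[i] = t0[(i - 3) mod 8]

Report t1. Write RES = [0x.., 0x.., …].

RES = [ 0x56  0xf6  0xc6  0x97  0x04  0xfc  0x67  0x91 ]

  t0: 97 04 fc 67 91 56 f6 c6
  t1: 56 f6 c6 97 04 fc 67 91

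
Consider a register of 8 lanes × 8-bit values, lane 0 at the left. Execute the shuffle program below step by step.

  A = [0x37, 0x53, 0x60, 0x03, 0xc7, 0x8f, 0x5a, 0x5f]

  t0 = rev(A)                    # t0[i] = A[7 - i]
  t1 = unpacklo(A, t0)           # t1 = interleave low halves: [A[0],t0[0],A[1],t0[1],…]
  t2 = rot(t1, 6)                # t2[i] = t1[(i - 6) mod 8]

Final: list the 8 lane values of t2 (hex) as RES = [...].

t0 = [0x5f, 0x5a, 0x8f, 0xc7, 0x03, 0x60, 0x53, 0x37]
t1 = [0x37, 0x5f, 0x53, 0x5a, 0x60, 0x8f, 0x03, 0xc7]
t2 = [0x53, 0x5a, 0x60, 0x8f, 0x03, 0xc7, 0x37, 0x5f]

RES = [ 0x53  0x5a  0x60  0x8f  0x03  0xc7  0x37  0x5f ]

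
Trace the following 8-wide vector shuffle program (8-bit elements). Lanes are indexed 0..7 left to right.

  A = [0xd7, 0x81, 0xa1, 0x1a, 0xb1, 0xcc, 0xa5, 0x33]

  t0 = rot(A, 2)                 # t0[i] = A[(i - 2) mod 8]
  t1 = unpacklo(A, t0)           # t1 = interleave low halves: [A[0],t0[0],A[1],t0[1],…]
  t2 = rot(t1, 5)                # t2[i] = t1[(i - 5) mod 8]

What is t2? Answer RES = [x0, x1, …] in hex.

t0 = [0xa5, 0x33, 0xd7, 0x81, 0xa1, 0x1a, 0xb1, 0xcc]
t1 = [0xd7, 0xa5, 0x81, 0x33, 0xa1, 0xd7, 0x1a, 0x81]
t2 = [0x33, 0xa1, 0xd7, 0x1a, 0x81, 0xd7, 0xa5, 0x81]

RES = [ 0x33  0xa1  0xd7  0x1a  0x81  0xd7  0xa5  0x81 ]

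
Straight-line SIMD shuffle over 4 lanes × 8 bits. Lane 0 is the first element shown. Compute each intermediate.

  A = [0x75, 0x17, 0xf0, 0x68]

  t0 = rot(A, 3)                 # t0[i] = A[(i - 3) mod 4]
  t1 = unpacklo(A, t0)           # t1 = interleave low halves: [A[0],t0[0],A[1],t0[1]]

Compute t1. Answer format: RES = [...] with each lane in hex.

RES = [ 0x75  0x17  0x17  0xf0 ]

  t0: 17 f0 68 75
  t1: 75 17 17 f0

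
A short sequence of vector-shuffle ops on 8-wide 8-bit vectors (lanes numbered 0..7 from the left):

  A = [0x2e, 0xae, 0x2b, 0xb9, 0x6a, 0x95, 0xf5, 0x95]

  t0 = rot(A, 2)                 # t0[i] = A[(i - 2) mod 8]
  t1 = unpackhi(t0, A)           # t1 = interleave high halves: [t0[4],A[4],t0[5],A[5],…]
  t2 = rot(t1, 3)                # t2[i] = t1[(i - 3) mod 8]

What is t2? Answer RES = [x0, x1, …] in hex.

t0 = [0xf5, 0x95, 0x2e, 0xae, 0x2b, 0xb9, 0x6a, 0x95]
t1 = [0x2b, 0x6a, 0xb9, 0x95, 0x6a, 0xf5, 0x95, 0x95]
t2 = [0xf5, 0x95, 0x95, 0x2b, 0x6a, 0xb9, 0x95, 0x6a]

RES = [ 0xf5  0x95  0x95  0x2b  0x6a  0xb9  0x95  0x6a ]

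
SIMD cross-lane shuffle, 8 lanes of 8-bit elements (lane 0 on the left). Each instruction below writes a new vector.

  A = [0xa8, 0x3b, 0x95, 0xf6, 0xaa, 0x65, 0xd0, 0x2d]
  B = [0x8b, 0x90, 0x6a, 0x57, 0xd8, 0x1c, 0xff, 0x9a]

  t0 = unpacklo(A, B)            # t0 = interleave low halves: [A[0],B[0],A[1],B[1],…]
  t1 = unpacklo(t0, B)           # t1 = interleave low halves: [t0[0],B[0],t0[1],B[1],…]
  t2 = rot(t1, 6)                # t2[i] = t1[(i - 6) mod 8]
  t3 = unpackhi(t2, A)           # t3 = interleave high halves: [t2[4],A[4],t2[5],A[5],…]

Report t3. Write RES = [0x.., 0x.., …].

t0 = [0xa8, 0x8b, 0x3b, 0x90, 0x95, 0x6a, 0xf6, 0x57]
t1 = [0xa8, 0x8b, 0x8b, 0x90, 0x3b, 0x6a, 0x90, 0x57]
t2 = [0x8b, 0x90, 0x3b, 0x6a, 0x90, 0x57, 0xa8, 0x8b]
t3 = [0x90, 0xaa, 0x57, 0x65, 0xa8, 0xd0, 0x8b, 0x2d]

RES = [0x90, 0xaa, 0x57, 0x65, 0xa8, 0xd0, 0x8b, 0x2d]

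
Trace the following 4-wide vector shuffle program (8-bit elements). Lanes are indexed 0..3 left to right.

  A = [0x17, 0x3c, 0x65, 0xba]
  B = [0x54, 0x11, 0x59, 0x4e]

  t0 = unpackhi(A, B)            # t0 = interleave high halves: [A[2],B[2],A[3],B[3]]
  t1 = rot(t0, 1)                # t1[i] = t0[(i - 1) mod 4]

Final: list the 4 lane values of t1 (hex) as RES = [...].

  t0: 65 59 ba 4e
  t1: 4e 65 59 ba

RES = [ 0x4e  0x65  0x59  0xba ]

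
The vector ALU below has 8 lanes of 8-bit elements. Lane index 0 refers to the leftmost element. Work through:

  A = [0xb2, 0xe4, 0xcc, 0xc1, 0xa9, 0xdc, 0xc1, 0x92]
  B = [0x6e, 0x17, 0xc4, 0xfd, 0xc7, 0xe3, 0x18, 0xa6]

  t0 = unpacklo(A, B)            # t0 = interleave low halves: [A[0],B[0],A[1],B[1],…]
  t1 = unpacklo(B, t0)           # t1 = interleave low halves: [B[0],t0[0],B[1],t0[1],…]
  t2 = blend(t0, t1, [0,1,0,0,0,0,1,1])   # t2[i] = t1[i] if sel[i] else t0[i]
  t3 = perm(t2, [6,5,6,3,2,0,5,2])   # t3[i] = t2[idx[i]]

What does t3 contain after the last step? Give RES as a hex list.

t0 = [0xb2, 0x6e, 0xe4, 0x17, 0xcc, 0xc4, 0xc1, 0xfd]
t1 = [0x6e, 0xb2, 0x17, 0x6e, 0xc4, 0xe4, 0xfd, 0x17]
t2 = [0xb2, 0xb2, 0xe4, 0x17, 0xcc, 0xc4, 0xfd, 0x17]
t3 = [0xfd, 0xc4, 0xfd, 0x17, 0xe4, 0xb2, 0xc4, 0xe4]

RES = [0xfd, 0xc4, 0xfd, 0x17, 0xe4, 0xb2, 0xc4, 0xe4]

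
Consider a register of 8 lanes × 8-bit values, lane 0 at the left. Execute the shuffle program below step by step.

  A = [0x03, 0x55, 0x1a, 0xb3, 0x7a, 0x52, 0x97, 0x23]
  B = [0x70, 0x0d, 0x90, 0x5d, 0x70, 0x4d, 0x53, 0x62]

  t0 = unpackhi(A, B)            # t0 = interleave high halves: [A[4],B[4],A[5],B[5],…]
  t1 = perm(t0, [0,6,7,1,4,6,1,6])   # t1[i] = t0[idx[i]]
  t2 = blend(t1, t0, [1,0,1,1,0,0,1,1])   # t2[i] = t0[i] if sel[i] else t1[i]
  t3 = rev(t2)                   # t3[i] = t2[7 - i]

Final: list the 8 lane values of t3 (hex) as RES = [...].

RES = [ 0x62  0x23  0x23  0x97  0x4d  0x52  0x23  0x7a ]

t0 = [0x7a, 0x70, 0x52, 0x4d, 0x97, 0x53, 0x23, 0x62]
t1 = [0x7a, 0x23, 0x62, 0x70, 0x97, 0x23, 0x70, 0x23]
t2 = [0x7a, 0x23, 0x52, 0x4d, 0x97, 0x23, 0x23, 0x62]
t3 = [0x62, 0x23, 0x23, 0x97, 0x4d, 0x52, 0x23, 0x7a]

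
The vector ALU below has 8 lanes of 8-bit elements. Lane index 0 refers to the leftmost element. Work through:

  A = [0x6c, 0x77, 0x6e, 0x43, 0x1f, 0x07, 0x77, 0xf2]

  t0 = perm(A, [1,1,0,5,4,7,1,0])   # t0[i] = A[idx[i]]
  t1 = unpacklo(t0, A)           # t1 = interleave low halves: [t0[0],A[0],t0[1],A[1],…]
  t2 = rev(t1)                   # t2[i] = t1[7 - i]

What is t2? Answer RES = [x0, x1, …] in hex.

t0 = [0x77, 0x77, 0x6c, 0x07, 0x1f, 0xf2, 0x77, 0x6c]
t1 = [0x77, 0x6c, 0x77, 0x77, 0x6c, 0x6e, 0x07, 0x43]
t2 = [0x43, 0x07, 0x6e, 0x6c, 0x77, 0x77, 0x6c, 0x77]

RES = [ 0x43  0x07  0x6e  0x6c  0x77  0x77  0x6c  0x77 ]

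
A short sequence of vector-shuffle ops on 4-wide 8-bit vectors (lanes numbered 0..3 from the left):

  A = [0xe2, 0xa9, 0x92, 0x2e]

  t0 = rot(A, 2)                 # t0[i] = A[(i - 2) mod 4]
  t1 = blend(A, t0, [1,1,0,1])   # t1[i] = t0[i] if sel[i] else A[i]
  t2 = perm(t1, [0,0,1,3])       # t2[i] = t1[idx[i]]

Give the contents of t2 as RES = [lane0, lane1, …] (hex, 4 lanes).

RES = [0x92, 0x92, 0x2e, 0xa9]

  t0: 92 2e e2 a9
  t1: 92 2e 92 a9
  t2: 92 92 2e a9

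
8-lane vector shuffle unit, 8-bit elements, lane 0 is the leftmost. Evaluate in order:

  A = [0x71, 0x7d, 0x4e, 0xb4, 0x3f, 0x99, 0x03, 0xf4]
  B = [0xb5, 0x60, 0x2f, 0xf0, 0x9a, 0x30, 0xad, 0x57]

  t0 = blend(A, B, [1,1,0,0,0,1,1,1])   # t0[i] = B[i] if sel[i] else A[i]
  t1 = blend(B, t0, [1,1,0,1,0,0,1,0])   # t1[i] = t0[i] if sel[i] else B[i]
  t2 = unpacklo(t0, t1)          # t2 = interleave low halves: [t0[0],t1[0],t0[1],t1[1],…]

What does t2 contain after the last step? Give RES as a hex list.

→ t0 |b5|60|4e|b4|3f|30|ad|57|
→ t1 |b5|60|2f|b4|9a|30|ad|57|
→ t2 |b5|b5|60|60|4e|2f|b4|b4|

RES = [0xb5, 0xb5, 0x60, 0x60, 0x4e, 0x2f, 0xb4, 0xb4]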